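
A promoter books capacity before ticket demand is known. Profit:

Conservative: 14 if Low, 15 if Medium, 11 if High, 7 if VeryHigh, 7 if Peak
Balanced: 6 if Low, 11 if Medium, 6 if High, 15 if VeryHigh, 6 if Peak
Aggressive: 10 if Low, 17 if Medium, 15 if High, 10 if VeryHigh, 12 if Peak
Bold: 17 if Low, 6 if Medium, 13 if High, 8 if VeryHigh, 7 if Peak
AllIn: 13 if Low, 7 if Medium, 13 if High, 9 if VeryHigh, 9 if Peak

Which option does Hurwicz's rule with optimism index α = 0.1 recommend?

Conservative: 0.1·15 + 0.9·7 = 7.8
Balanced: 0.1·15 + 0.9·6 = 6.9
Aggressive: 0.1·17 + 0.9·10 = 10.7
Bold: 0.1·17 + 0.9·6 = 7.1
AllIn: 0.1·13 + 0.9·7 = 7.6
Highest Hurwicz score = 10.7 → Aggressive.

Aggressive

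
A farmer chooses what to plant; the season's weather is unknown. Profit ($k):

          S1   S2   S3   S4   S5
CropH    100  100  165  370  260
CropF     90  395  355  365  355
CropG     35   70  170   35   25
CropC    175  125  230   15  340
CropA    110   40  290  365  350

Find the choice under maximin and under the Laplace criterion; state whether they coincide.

Row minima: CropH=100, CropF=90, CropG=25, CropC=15, CropA=40
Best worst-case = 100 → CropH.
Row averages: CropH=199, CropF=312, CropG=67, CropC=177, CropA=231
Highest average = 312 → CropF.

maximin → CropH; laplace → CropF (disagree)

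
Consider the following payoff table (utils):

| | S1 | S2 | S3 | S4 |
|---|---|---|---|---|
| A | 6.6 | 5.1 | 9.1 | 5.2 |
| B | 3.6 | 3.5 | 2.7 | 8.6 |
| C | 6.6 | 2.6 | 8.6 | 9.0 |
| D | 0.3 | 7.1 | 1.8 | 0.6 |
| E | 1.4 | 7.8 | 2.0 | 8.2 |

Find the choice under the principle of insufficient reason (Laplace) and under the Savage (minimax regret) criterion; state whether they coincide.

laplace → C; minimax regret → A (disagree)

Row averages: A=6.5, B=4.6, C=6.7, D=2.45, E=4.85
Highest average = 6.7 → C.
Column bests: S1=6.6, S2=7.8, S3=9.1, S4=9.0.
A regrets: 0.0, 2.7, 0.0, 3.8 → max 3.8
B regrets: 3.0, 4.3, 6.4, 0.4 → max 6.4
C regrets: 0.0, 5.2, 0.5, 0.0 → max 5.2
D regrets: 6.3, 0.7, 7.3, 8.4 → max 8.4
E regrets: 5.2, 0.0, 7.1, 0.8 → max 7.1
Smallest max regret = 3.8 → A.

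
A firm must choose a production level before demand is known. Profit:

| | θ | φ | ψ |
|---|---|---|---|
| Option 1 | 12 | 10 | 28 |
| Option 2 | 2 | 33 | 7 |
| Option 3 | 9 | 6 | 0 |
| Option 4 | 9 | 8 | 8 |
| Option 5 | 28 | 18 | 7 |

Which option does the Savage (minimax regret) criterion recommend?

Column bests: θ=28, φ=33, ψ=28.
Option 1 regrets: 16, 23, 0 → max 23
Option 2 regrets: 26, 0, 21 → max 26
Option 3 regrets: 19, 27, 28 → max 28
Option 4 regrets: 19, 25, 20 → max 25
Option 5 regrets: 0, 15, 21 → max 21
Smallest max regret = 21 → Option 5.

Option 5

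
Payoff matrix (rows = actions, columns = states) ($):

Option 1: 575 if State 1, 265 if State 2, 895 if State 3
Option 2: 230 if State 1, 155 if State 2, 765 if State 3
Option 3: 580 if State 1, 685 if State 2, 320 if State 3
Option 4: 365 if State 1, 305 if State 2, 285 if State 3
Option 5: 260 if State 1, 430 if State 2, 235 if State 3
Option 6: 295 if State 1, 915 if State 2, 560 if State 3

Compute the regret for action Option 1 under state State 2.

650

Best payoff under State 2 is 915.
Regret = 915 − 265 = 650.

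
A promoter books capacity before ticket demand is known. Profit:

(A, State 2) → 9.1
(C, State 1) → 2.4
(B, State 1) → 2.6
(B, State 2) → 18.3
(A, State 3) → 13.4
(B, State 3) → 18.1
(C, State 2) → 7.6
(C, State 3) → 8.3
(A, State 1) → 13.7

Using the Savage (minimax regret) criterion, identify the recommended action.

A

Column bests: State 1=13.7, State 2=18.3, State 3=18.1.
A regrets: 0.0, 9.2, 4.7 → max 9.2
B regrets: 11.1, 0.0, 0.0 → max 11.1
C regrets: 11.3, 10.7, 9.8 → max 11.3
Smallest max regret = 9.2 → A.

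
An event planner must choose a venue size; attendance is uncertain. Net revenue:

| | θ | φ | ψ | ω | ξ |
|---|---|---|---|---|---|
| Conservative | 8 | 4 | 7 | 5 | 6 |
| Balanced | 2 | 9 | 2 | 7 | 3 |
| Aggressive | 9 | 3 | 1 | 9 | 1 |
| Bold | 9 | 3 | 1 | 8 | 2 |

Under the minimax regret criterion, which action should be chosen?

Conservative

Column bests: θ=9, φ=9, ψ=7, ω=9, ξ=6.
Conservative regrets: 1, 5, 0, 4, 0 → max 5
Balanced regrets: 7, 0, 5, 2, 3 → max 7
Aggressive regrets: 0, 6, 6, 0, 5 → max 6
Bold regrets: 0, 6, 6, 1, 4 → max 6
Smallest max regret = 5 → Conservative.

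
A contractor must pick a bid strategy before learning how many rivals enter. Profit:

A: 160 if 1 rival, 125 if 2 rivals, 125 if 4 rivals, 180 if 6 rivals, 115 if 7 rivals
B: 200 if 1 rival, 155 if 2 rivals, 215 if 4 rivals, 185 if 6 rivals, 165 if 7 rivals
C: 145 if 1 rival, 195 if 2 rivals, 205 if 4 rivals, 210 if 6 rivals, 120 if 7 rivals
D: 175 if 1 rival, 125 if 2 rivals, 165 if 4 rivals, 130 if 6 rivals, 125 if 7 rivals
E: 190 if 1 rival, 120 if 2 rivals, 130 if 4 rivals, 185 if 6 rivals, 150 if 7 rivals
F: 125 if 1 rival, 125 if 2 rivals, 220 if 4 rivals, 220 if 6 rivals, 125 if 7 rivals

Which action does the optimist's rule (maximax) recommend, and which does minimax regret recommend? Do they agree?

maximax → F; minimax regret → B (disagree)

Row maxima: A=180, B=215, C=210, D=175, E=190, F=220
Best best-case = 220 → F.
Column bests: 1 rival=200, 2 rivals=195, 4 rivals=220, 6 rivals=220, 7 rivals=165.
A regrets: 40, 70, 95, 40, 50 → max 95
B regrets: 0, 40, 5, 35, 0 → max 40
C regrets: 55, 0, 15, 10, 45 → max 55
D regrets: 25, 70, 55, 90, 40 → max 90
E regrets: 10, 75, 90, 35, 15 → max 90
F regrets: 75, 70, 0, 0, 40 → max 75
Smallest max regret = 40 → B.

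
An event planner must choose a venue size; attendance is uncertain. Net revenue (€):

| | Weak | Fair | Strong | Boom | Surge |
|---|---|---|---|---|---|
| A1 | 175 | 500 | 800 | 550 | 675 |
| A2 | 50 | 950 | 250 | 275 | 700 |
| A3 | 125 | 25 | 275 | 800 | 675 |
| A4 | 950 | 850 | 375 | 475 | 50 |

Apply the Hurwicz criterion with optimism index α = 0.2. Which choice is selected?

A1

A1: 0.2·800 + 0.8·175 = 300
A2: 0.2·950 + 0.8·50 = 230
A3: 0.2·800 + 0.8·25 = 180
A4: 0.2·950 + 0.8·50 = 230
Highest Hurwicz score = 300 → A1.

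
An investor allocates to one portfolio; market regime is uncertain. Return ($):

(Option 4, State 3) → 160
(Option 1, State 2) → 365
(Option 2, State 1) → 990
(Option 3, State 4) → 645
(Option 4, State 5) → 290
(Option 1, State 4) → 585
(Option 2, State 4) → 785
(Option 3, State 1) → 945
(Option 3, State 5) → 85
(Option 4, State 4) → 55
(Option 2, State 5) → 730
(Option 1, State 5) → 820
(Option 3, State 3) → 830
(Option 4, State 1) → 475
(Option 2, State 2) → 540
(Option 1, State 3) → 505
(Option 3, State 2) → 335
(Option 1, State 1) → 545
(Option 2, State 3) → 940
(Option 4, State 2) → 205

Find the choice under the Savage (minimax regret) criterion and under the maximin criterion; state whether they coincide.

minimax regret → Option 2; maximin → Option 2 (agree)

Column bests: State 1=990, State 2=540, State 3=940, State 4=785, State 5=820.
Option 1 regrets: 445, 175, 435, 200, 0 → max 445
Option 2 regrets: 0, 0, 0, 0, 90 → max 90
Option 3 regrets: 45, 205, 110, 140, 735 → max 735
Option 4 regrets: 515, 335, 780, 730, 530 → max 780
Smallest max regret = 90 → Option 2.
Row minima: Option 1=365, Option 2=540, Option 3=85, Option 4=55
Best worst-case = 540 → Option 2.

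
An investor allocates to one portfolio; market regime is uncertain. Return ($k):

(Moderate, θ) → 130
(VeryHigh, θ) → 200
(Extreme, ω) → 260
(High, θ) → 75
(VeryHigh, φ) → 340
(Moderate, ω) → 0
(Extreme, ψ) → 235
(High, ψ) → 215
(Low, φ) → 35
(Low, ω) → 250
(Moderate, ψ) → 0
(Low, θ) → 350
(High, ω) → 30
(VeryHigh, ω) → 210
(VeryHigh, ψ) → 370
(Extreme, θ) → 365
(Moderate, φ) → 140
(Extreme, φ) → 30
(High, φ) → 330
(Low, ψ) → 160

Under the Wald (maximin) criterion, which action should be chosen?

Row minima: Low=35, Moderate=0, High=30, VeryHigh=200, Extreme=30
Best worst-case = 200 → VeryHigh.

VeryHigh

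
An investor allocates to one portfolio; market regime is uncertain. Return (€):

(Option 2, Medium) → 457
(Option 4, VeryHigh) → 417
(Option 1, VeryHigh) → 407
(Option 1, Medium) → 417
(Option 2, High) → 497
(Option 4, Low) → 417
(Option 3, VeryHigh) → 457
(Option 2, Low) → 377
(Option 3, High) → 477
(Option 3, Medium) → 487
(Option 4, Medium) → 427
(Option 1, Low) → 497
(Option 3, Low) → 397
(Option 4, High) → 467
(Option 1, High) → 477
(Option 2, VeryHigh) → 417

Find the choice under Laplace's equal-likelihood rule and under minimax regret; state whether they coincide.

Row averages: Option 1=449.5, Option 2=437, Option 3=454.5, Option 4=432
Highest average = 454.5 → Option 3.
Column bests: Low=497, Medium=487, High=497, VeryHigh=457.
Option 1 regrets: 0, 70, 20, 50 → max 70
Option 2 regrets: 120, 30, 0, 40 → max 120
Option 3 regrets: 100, 0, 20, 0 → max 100
Option 4 regrets: 80, 60, 30, 40 → max 80
Smallest max regret = 70 → Option 1.

laplace → Option 3; minimax regret → Option 1 (disagree)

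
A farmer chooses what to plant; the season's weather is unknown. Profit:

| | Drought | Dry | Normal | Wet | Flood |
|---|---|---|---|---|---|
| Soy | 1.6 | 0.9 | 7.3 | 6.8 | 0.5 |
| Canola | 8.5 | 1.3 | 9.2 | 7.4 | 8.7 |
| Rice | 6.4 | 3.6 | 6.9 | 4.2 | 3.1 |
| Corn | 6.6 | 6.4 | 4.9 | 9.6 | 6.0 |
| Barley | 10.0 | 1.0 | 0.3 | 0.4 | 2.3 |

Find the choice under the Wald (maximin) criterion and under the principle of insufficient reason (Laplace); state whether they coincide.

maximin → Corn; laplace → Canola (disagree)

Row minima: Soy=0.5, Canola=1.3, Rice=3.1, Corn=4.9, Barley=0.3
Best worst-case = 4.9 → Corn.
Row averages: Soy=3.42, Canola=7.02, Rice=4.84, Corn=6.7, Barley=2.8
Highest average = 7.02 → Canola.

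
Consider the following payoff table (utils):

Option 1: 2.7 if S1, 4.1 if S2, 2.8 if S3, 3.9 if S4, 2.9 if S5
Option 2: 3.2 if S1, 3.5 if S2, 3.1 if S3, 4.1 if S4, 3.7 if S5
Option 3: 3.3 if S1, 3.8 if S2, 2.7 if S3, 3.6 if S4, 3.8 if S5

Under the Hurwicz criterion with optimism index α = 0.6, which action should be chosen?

Option 1: 0.6·4.1 + 0.4·2.7 = 3.54
Option 2: 0.6·4.1 + 0.4·3.1 = 3.7
Option 3: 0.6·3.8 + 0.4·2.7 = 3.36
Highest Hurwicz score = 3.7 → Option 2.

Option 2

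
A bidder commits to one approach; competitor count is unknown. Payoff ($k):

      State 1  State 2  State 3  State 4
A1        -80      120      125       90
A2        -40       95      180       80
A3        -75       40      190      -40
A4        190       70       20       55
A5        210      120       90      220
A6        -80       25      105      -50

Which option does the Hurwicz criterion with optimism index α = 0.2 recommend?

A1: 0.2·125 + 0.8·(-80) = -39
A2: 0.2·180 + 0.8·(-40) = 4
A3: 0.2·190 + 0.8·(-75) = -22
A4: 0.2·190 + 0.8·20 = 54
A5: 0.2·220 + 0.8·90 = 116
A6: 0.2·105 + 0.8·(-80) = -43
Highest Hurwicz score = 116 → A5.

A5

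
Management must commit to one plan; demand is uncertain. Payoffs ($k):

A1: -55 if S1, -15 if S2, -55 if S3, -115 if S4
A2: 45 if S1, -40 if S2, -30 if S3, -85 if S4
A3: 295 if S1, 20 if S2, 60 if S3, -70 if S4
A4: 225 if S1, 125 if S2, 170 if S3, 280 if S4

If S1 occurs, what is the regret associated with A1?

350

Best payoff under S1 is 295.
Regret = 295 − (-55) = 350.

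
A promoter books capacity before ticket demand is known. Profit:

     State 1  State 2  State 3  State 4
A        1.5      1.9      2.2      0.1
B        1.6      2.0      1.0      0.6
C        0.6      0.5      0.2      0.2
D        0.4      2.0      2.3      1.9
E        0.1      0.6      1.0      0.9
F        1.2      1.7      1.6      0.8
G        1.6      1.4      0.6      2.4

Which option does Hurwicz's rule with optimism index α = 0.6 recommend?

A: 0.6·2.2 + 0.4·0.1 = 1.36
B: 0.6·2.0 + 0.4·0.6 = 1.44
C: 0.6·0.6 + 0.4·0.2 = 0.44
D: 0.6·2.3 + 0.4·0.4 = 1.54
E: 0.6·1.0 + 0.4·0.1 = 0.64
F: 0.6·1.7 + 0.4·0.8 = 1.34
G: 0.6·2.4 + 0.4·0.6 = 1.68
Highest Hurwicz score = 1.68 → G.

G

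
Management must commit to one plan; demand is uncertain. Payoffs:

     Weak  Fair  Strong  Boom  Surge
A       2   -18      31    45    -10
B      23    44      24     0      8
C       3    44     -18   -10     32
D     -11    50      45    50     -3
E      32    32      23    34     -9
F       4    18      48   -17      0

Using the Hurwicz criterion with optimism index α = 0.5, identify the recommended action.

A: 0.5·45 + 0.5·(-18) = 13.5
B: 0.5·44 + 0.5·0 = 22
C: 0.5·44 + 0.5·(-18) = 13
D: 0.5·50 + 0.5·(-11) = 19.5
E: 0.5·34 + 0.5·(-9) = 12.5
F: 0.5·48 + 0.5·(-17) = 15.5
Highest Hurwicz score = 22 → B.

B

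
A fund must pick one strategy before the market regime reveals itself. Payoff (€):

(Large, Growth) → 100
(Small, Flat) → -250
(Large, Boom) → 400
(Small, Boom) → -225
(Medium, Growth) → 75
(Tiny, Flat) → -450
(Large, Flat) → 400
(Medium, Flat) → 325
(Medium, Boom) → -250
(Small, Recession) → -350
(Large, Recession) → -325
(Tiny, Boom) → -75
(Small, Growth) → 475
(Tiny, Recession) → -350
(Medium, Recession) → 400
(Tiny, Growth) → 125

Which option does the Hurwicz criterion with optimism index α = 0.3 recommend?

Medium

Tiny: 0.3·125 + 0.7·(-450) = -277.5
Small: 0.3·475 + 0.7·(-350) = -102.5
Medium: 0.3·400 + 0.7·(-250) = -55
Large: 0.3·400 + 0.7·(-325) = -107.5
Highest Hurwicz score = -55 → Medium.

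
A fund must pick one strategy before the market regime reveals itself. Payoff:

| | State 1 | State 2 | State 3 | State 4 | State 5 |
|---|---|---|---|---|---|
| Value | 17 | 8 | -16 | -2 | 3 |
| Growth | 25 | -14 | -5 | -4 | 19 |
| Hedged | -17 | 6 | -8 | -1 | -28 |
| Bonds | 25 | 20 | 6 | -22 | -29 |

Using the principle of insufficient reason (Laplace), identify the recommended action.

Row averages: Value=2, Growth=4.2, Hedged=-9.6, Bonds=0
Highest average = 4.2 → Growth.

Growth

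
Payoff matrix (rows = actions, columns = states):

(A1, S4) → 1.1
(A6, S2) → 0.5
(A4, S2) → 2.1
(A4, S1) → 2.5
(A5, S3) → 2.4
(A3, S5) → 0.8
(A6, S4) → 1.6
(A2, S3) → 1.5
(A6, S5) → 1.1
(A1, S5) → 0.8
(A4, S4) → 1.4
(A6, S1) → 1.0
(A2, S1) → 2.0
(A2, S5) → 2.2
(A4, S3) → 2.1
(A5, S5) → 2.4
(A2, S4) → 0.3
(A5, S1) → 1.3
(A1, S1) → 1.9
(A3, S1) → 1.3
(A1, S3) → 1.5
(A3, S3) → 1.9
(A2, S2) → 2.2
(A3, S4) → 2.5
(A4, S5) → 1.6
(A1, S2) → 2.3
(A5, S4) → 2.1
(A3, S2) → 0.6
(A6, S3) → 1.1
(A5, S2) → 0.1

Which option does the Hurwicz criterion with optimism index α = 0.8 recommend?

A4

A1: 0.8·2.3 + 0.2·0.8 = 2
A2: 0.8·2.2 + 0.2·0.3 = 1.82
A3: 0.8·2.5 + 0.2·0.6 = 2.12
A4: 0.8·2.5 + 0.2·1.4 = 2.28
A5: 0.8·2.4 + 0.2·0.1 = 1.94
A6: 0.8·1.6 + 0.2·0.5 = 1.38
Highest Hurwicz score = 2.28 → A4.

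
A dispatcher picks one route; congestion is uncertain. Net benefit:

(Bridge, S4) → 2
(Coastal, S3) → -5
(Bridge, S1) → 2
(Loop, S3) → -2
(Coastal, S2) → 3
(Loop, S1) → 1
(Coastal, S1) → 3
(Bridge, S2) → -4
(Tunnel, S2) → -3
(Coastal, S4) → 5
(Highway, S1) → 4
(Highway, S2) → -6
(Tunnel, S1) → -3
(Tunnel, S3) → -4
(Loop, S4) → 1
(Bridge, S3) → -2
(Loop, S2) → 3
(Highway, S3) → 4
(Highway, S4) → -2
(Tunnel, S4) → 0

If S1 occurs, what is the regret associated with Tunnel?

Best payoff under S1 is 4.
Regret = 4 − (-3) = 7.

7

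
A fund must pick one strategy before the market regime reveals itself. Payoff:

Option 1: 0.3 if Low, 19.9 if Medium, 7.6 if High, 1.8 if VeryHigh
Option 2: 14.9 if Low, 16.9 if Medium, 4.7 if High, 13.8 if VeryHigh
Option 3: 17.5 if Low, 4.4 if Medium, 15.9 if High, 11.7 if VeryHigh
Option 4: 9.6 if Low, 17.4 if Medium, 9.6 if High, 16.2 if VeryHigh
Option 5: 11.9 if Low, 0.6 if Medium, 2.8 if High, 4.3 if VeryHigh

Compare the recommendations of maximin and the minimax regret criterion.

Row minima: Option 1=0.3, Option 2=4.7, Option 3=4.4, Option 4=9.6, Option 5=0.6
Best worst-case = 9.6 → Option 4.
Column bests: Low=17.5, Medium=19.9, High=15.9, VeryHigh=16.2.
Option 1 regrets: 17.2, 0.0, 8.3, 14.4 → max 17.2
Option 2 regrets: 2.6, 3.0, 11.2, 2.4 → max 11.2
Option 3 regrets: 0.0, 15.5, 0.0, 4.5 → max 15.5
Option 4 regrets: 7.9, 2.5, 6.3, 0.0 → max 7.9
Option 5 regrets: 5.6, 19.3, 13.1, 11.9 → max 19.3
Smallest max regret = 7.9 → Option 4.

maximin → Option 4; minimax regret → Option 4 (agree)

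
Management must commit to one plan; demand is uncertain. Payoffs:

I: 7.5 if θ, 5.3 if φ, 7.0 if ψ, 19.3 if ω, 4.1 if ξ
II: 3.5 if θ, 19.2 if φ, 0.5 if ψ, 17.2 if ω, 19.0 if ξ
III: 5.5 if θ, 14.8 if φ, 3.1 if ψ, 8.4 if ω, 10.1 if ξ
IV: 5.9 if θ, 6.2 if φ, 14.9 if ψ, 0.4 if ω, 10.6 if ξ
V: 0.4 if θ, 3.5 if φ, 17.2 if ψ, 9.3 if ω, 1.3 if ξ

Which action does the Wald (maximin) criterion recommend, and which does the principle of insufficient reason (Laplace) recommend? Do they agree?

maximin → I; laplace → II (disagree)

Row minima: I=4.1, II=0.5, III=3.1, IV=0.4, V=0.4
Best worst-case = 4.1 → I.
Row averages: I=8.64, II=11.88, III=8.38, IV=7.6, V=6.34
Highest average = 11.88 → II.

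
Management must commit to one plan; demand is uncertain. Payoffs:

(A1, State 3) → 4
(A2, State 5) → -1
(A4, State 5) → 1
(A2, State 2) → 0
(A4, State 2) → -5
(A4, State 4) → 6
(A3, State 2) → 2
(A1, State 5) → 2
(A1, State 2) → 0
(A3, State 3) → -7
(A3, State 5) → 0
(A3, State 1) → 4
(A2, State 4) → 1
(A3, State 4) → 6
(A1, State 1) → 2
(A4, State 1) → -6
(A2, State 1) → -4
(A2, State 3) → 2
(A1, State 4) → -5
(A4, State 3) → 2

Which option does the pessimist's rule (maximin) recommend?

Row minima: A1=-5, A2=-4, A3=-7, A4=-6
Best worst-case = -4 → A2.

A2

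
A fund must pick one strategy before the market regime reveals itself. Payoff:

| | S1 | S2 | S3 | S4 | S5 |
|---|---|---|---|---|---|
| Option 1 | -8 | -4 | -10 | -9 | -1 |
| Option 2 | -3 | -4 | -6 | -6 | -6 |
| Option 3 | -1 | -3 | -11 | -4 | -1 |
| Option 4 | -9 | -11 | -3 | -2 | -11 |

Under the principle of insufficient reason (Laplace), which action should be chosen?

Option 3

Row averages: Option 1=-6.4, Option 2=-5, Option 3=-4, Option 4=-7.2
Highest average = -4 → Option 3.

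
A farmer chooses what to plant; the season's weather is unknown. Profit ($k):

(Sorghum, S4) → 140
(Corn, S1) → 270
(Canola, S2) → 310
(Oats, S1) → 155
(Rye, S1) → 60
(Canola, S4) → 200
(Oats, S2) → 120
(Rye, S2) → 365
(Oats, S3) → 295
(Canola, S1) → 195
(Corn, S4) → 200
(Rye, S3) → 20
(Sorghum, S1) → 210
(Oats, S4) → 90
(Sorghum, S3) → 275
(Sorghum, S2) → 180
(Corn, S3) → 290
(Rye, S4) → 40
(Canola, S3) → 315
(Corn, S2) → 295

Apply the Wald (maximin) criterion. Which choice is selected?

Corn

Row minima: Oats=90, Corn=200, Canola=195, Sorghum=140, Rye=20
Best worst-case = 200 → Corn.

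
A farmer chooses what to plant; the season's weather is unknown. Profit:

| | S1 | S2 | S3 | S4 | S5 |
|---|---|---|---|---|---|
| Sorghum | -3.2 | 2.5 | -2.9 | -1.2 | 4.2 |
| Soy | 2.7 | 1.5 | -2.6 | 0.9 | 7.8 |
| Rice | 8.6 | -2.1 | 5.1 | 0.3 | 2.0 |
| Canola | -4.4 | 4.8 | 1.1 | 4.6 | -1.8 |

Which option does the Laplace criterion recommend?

Rice

Row averages: Sorghum=-0.12, Soy=2.06, Rice=2.78, Canola=0.86
Highest average = 2.78 → Rice.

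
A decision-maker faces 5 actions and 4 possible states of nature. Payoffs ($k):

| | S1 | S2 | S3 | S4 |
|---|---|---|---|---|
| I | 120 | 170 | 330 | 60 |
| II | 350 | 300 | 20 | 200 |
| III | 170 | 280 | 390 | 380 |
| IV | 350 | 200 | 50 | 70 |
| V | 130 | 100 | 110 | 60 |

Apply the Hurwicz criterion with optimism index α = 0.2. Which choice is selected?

I: 0.2·330 + 0.8·60 = 114
II: 0.2·350 + 0.8·20 = 86
III: 0.2·390 + 0.8·170 = 214
IV: 0.2·350 + 0.8·50 = 110
V: 0.2·130 + 0.8·60 = 74
Highest Hurwicz score = 214 → III.

III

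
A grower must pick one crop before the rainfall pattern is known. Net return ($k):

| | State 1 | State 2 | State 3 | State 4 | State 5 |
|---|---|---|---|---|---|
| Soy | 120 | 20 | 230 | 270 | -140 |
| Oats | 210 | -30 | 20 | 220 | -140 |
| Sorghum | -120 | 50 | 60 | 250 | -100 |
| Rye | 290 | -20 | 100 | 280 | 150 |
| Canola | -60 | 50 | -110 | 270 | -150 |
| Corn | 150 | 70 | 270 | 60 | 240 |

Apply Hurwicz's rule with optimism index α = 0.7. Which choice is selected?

Corn

Soy: 0.7·270 + 0.3·(-140) = 147
Oats: 0.7·220 + 0.3·(-140) = 112
Sorghum: 0.7·250 + 0.3·(-120) = 139
Rye: 0.7·290 + 0.3·(-20) = 197
Canola: 0.7·270 + 0.3·(-150) = 144
Corn: 0.7·270 + 0.3·60 = 207
Highest Hurwicz score = 207 → Corn.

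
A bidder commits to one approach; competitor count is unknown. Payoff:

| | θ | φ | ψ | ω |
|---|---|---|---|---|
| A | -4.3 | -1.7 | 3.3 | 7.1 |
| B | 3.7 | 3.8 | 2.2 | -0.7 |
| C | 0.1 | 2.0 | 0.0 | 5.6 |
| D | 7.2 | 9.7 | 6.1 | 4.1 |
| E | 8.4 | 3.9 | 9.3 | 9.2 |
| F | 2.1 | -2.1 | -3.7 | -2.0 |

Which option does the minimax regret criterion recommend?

D

Column bests: θ=8.4, φ=9.7, ψ=9.3, ω=9.2.
A regrets: 12.7, 11.4, 6.0, 2.1 → max 12.7
B regrets: 4.7, 5.9, 7.1, 9.9 → max 9.9
C regrets: 8.3, 7.7, 9.3, 3.6 → max 9.3
D regrets: 1.2, 0.0, 3.2, 5.1 → max 5.1
E regrets: 0.0, 5.8, 0.0, 0.0 → max 5.8
F regrets: 6.3, 11.8, 13.0, 11.2 → max 13.0
Smallest max regret = 5.1 → D.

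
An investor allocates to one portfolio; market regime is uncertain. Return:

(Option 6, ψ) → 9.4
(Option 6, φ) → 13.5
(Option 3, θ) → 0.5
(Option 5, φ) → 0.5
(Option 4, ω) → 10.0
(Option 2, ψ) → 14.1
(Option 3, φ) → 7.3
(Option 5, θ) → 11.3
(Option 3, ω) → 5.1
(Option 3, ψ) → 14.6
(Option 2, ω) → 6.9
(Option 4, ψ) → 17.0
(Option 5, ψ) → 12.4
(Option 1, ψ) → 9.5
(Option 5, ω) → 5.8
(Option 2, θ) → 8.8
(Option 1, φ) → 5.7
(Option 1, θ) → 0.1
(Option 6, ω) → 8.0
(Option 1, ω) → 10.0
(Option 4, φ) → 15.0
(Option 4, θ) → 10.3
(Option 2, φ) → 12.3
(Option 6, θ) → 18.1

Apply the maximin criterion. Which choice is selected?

Row minima: Option 1=0.1, Option 2=6.9, Option 3=0.5, Option 4=10.0, Option 5=0.5, Option 6=8.0
Best worst-case = 10.0 → Option 4.

Option 4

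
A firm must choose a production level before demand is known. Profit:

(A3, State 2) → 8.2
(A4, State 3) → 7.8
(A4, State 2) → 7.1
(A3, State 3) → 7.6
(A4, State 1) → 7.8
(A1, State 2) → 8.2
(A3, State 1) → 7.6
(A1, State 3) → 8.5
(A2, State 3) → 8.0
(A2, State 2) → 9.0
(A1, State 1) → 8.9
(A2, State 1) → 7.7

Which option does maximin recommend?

A1

Row minima: A1=8.2, A2=7.7, A3=7.6, A4=7.1
Best worst-case = 8.2 → A1.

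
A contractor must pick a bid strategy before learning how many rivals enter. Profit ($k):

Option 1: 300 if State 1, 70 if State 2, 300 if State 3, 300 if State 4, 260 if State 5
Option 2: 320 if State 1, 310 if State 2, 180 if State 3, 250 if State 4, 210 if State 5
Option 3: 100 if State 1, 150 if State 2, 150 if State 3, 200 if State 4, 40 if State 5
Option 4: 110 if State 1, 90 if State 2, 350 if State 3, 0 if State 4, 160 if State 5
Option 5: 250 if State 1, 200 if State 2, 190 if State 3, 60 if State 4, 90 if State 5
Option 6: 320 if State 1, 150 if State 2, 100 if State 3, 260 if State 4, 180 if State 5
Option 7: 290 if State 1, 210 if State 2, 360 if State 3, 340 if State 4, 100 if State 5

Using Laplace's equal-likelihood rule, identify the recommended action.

Row averages: Option 1=246, Option 2=254, Option 3=128, Option 4=142, Option 5=158, Option 6=202, Option 7=260
Highest average = 260 → Option 7.

Option 7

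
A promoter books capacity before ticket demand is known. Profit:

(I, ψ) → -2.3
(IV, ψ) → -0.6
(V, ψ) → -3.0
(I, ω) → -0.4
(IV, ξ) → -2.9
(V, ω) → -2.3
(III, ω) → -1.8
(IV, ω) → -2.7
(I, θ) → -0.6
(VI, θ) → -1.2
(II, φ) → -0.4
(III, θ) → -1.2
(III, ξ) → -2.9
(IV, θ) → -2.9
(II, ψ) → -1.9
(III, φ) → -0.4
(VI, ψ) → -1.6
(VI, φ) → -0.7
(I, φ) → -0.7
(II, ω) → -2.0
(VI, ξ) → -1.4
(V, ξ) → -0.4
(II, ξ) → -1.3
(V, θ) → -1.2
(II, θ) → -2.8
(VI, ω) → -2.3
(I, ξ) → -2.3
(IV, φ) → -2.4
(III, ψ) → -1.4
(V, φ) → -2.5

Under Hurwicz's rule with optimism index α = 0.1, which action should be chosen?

I

I: 0.1·(-0.4) + 0.9·(-2.3) = -2.11
II: 0.1·(-0.4) + 0.9·(-2.8) = -2.56
III: 0.1·(-0.4) + 0.9·(-2.9) = -2.65
IV: 0.1·(-0.6) + 0.9·(-2.9) = -2.67
V: 0.1·(-0.4) + 0.9·(-3.0) = -2.74
VI: 0.1·(-0.7) + 0.9·(-2.3) = -2.14
Highest Hurwicz score = -2.11 → I.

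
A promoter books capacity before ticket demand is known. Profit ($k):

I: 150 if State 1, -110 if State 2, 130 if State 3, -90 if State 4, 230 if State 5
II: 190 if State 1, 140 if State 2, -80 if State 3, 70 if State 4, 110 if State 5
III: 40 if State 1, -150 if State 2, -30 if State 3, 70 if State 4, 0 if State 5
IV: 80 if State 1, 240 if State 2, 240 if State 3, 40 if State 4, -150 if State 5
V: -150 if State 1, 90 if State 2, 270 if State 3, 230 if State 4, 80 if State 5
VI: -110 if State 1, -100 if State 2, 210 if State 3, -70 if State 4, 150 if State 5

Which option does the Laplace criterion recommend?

Row averages: I=62, II=86, III=-14, IV=90, V=104, VI=16
Highest average = 104 → V.

V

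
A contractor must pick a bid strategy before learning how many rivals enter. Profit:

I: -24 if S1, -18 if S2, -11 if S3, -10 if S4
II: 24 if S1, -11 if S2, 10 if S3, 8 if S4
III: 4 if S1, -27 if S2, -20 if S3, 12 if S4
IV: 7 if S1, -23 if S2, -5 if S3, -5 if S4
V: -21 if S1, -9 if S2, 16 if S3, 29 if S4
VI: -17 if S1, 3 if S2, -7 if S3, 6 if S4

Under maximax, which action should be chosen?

V

Row maxima: I=-10, II=24, III=12, IV=7, V=29, VI=6
Best best-case = 29 → V.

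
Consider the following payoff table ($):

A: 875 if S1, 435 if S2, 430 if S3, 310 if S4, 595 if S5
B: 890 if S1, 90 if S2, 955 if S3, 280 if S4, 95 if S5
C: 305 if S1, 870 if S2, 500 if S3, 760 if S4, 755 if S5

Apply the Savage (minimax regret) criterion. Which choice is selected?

A

Column bests: S1=890, S2=870, S3=955, S4=760, S5=755.
A regrets: 15, 435, 525, 450, 160 → max 525
B regrets: 0, 780, 0, 480, 660 → max 780
C regrets: 585, 0, 455, 0, 0 → max 585
Smallest max regret = 525 → A.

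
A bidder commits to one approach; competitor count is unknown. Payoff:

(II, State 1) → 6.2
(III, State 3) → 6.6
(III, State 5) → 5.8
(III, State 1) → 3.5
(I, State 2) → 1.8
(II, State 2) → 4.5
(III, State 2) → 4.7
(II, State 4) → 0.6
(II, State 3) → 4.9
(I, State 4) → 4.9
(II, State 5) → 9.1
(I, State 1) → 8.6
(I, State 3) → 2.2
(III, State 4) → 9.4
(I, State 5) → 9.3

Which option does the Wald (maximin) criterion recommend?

III

Row minima: I=1.8, II=0.6, III=3.5
Best worst-case = 3.5 → III.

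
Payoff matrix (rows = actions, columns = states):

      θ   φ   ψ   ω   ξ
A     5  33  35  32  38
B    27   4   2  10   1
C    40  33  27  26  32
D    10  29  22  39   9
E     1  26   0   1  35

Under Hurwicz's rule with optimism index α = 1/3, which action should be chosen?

C

A: 1/3·38 + 2/3·5 = 16
B: 1/3·27 + 2/3·1 = 29/3
C: 1/3·40 + 2/3·26 = 92/3
D: 1/3·39 + 2/3·9 = 19
E: 1/3·35 + 2/3·0 = 35/3
Highest Hurwicz score = 92/3 → C.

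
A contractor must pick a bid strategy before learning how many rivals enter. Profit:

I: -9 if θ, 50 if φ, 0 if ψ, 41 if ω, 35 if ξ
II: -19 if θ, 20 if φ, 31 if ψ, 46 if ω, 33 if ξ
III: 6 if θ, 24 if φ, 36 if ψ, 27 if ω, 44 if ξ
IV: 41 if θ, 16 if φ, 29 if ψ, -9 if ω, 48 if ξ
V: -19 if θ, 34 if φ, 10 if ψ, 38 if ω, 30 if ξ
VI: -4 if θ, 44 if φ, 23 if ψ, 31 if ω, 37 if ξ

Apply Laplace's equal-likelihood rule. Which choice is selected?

III

Row averages: I=23.4, II=22.2, III=27.4, IV=25, V=18.6, VI=26.2
Highest average = 27.4 → III.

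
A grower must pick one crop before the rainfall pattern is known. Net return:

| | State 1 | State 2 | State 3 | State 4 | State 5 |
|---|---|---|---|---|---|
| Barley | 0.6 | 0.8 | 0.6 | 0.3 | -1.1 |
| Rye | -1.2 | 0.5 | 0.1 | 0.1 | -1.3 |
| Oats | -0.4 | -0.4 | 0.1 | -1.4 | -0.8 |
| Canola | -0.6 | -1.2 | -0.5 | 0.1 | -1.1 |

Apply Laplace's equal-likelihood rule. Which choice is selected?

Row averages: Barley=0.24, Rye=-0.36, Oats=-0.58, Canola=-0.66
Highest average = 0.24 → Barley.

Barley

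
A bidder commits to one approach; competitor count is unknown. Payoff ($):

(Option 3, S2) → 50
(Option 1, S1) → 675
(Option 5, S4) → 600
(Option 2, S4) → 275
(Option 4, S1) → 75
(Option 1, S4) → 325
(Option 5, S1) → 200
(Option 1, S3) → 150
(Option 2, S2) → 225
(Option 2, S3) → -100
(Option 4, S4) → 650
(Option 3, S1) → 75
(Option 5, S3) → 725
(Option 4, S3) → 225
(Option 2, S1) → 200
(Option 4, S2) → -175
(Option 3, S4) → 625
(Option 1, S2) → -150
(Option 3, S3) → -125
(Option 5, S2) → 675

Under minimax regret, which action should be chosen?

Option 5

Column bests: S1=675, S2=675, S3=725, S4=650.
Option 1 regrets: 0, 825, 575, 325 → max 825
Option 2 regrets: 475, 450, 825, 375 → max 825
Option 3 regrets: 600, 625, 850, 25 → max 850
Option 4 regrets: 600, 850, 500, 0 → max 850
Option 5 regrets: 475, 0, 0, 50 → max 475
Smallest max regret = 475 → Option 5.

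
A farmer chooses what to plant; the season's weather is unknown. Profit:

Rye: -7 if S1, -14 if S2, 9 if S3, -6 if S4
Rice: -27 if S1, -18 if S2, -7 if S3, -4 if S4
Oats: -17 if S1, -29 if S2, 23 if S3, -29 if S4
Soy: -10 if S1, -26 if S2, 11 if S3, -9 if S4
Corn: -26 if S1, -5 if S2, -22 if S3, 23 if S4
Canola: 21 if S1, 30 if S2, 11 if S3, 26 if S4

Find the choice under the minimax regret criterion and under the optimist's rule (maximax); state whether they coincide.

Column bests: S1=21, S2=30, S3=23, S4=26.
Rye regrets: 28, 44, 14, 32 → max 44
Rice regrets: 48, 48, 30, 30 → max 48
Oats regrets: 38, 59, 0, 55 → max 59
Soy regrets: 31, 56, 12, 35 → max 56
Corn regrets: 47, 35, 45, 3 → max 47
Canola regrets: 0, 0, 12, 0 → max 12
Smallest max regret = 12 → Canola.
Row maxima: Rye=9, Rice=-4, Oats=23, Soy=11, Corn=23, Canola=30
Best best-case = 30 → Canola.

minimax regret → Canola; maximax → Canola (agree)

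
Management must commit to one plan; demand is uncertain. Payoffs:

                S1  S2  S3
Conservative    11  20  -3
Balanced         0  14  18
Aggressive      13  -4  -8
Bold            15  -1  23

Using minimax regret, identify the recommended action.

Column bests: S1=15, S2=20, S3=23.
Conservative regrets: 4, 0, 26 → max 26
Balanced regrets: 15, 6, 5 → max 15
Aggressive regrets: 2, 24, 31 → max 31
Bold regrets: 0, 21, 0 → max 21
Smallest max regret = 15 → Balanced.

Balanced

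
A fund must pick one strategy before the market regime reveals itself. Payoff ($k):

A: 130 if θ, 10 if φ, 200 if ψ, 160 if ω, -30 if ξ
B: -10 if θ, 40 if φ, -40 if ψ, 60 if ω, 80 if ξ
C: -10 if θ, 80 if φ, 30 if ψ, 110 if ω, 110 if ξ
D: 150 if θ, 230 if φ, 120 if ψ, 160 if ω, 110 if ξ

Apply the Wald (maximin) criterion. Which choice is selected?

D

Row minima: A=-30, B=-40, C=-10, D=110
Best worst-case = 110 → D.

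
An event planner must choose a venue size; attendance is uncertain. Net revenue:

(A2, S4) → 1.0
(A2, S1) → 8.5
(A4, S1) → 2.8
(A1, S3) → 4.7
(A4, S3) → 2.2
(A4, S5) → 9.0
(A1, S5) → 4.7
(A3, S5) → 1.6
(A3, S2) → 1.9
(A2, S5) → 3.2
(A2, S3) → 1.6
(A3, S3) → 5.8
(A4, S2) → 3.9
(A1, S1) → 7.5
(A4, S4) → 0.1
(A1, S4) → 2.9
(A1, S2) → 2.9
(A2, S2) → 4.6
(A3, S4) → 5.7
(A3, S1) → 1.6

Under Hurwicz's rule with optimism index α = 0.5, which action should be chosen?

A1: 0.5·7.5 + 0.5·2.9 = 5.2
A2: 0.5·8.5 + 0.5·1.0 = 4.75
A3: 0.5·5.8 + 0.5·1.6 = 3.7
A4: 0.5·9.0 + 0.5·0.1 = 4.55
Highest Hurwicz score = 5.2 → A1.

A1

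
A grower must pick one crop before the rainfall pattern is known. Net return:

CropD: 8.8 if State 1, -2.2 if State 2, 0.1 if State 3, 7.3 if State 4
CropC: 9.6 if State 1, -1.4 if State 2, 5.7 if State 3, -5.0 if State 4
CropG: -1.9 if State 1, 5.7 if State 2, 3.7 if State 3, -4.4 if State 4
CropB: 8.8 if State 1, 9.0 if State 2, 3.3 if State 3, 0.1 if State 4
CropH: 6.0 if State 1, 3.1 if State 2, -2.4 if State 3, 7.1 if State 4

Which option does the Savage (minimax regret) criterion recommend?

Column bests: State 1=9.6, State 2=9.0, State 3=5.7, State 4=7.3.
CropD regrets: 0.8, 11.2, 5.6, 0.0 → max 11.2
CropC regrets: 0.0, 10.4, 0.0, 12.3 → max 12.3
CropG regrets: 11.5, 3.3, 2.0, 11.7 → max 11.7
CropB regrets: 0.8, 0.0, 2.4, 7.2 → max 7.2
CropH regrets: 3.6, 5.9, 8.1, 0.2 → max 8.1
Smallest max regret = 7.2 → CropB.

CropB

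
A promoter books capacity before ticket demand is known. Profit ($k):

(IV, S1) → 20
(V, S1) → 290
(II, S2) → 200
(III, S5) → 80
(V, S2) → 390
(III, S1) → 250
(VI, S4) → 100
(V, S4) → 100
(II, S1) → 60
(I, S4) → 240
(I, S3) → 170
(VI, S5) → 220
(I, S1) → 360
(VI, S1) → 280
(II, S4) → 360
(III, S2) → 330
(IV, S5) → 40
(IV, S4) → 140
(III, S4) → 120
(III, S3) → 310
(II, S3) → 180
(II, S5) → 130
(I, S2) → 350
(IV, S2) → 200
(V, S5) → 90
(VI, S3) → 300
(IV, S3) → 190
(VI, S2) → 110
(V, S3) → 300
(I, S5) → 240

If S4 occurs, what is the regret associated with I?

Best payoff under S4 is 360.
Regret = 360 − 240 = 120.

120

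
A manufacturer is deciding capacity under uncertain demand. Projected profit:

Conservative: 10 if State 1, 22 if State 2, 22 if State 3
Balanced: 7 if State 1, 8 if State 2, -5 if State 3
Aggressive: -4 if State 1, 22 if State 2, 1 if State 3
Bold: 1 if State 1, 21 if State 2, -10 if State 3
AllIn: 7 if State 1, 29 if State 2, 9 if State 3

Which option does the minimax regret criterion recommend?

Conservative

Column bests: State 1=10, State 2=29, State 3=22.
Conservative regrets: 0, 7, 0 → max 7
Balanced regrets: 3, 21, 27 → max 27
Aggressive regrets: 14, 7, 21 → max 21
Bold regrets: 9, 8, 32 → max 32
AllIn regrets: 3, 0, 13 → max 13
Smallest max regret = 7 → Conservative.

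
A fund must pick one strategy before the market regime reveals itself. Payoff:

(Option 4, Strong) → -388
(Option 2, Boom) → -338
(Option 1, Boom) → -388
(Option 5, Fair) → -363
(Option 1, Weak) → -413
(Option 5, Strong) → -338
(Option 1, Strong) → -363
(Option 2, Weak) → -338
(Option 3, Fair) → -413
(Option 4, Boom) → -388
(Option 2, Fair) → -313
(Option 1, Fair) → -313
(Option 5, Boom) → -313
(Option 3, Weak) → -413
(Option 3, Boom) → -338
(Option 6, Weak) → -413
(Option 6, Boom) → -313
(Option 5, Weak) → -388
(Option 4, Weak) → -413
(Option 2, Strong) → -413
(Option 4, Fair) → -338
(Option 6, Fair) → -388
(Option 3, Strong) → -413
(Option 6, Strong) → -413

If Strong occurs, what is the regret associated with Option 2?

75

Best payoff under Strong is -338.
Regret = -338 − (-413) = 75.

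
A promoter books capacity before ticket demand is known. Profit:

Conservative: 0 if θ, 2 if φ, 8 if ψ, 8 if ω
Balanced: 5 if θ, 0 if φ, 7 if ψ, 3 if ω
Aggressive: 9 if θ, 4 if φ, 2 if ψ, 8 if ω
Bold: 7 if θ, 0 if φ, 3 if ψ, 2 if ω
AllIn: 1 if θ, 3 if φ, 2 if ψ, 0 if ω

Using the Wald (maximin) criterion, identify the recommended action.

Aggressive

Row minima: Conservative=0, Balanced=0, Aggressive=2, Bold=0, AllIn=0
Best worst-case = 2 → Aggressive.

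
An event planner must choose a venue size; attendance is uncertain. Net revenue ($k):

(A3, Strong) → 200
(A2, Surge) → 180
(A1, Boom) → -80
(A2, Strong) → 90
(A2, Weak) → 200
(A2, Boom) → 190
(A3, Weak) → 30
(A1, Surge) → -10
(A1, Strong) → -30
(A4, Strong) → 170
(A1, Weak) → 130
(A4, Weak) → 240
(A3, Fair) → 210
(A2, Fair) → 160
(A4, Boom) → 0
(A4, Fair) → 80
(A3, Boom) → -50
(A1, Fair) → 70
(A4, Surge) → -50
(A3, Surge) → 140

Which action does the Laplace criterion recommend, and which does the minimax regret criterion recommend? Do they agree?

Row averages: A1=16, A2=164, A3=106, A4=88
Highest average = 164 → A2.
Column bests: Weak=240, Fair=210, Strong=200, Boom=190, Surge=180.
A1 regrets: 110, 140, 230, 270, 190 → max 270
A2 regrets: 40, 50, 110, 0, 0 → max 110
A3 regrets: 210, 0, 0, 240, 40 → max 240
A4 regrets: 0, 130, 30, 190, 230 → max 230
Smallest max regret = 110 → A2.

laplace → A2; minimax regret → A2 (agree)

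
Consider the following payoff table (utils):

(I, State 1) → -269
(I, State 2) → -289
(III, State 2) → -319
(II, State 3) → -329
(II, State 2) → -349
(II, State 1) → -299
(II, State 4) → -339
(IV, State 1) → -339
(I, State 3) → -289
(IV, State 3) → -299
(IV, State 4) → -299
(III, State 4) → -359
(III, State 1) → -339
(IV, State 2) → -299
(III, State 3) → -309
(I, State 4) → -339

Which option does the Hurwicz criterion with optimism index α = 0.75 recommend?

I

I: 0.75·(-269) + 0.25·(-339) = -286.5
II: 0.75·(-299) + 0.25·(-349) = -311.5
III: 0.75·(-309) + 0.25·(-359) = -321.5
IV: 0.75·(-299) + 0.25·(-339) = -309
Highest Hurwicz score = -286.5 → I.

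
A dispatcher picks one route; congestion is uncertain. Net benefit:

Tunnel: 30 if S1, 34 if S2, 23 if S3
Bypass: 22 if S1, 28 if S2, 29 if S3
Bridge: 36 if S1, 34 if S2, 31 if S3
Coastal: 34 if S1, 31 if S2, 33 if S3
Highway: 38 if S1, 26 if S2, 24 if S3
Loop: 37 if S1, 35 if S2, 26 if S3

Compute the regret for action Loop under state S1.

1

Best payoff under S1 is 38.
Regret = 38 − 37 = 1.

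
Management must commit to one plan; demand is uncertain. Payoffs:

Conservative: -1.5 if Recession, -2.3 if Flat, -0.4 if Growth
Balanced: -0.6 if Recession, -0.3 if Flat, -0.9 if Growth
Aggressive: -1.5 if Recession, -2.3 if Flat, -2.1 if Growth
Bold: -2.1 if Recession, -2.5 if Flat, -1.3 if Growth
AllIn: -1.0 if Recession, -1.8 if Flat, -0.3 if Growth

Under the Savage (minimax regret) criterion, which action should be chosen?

Column bests: Recession=-0.6, Flat=-0.3, Growth=-0.3.
Conservative regrets: 0.9, 2.0, 0.1 → max 2.0
Balanced regrets: 0.0, 0.0, 0.6 → max 0.6
Aggressive regrets: 0.9, 2.0, 1.8 → max 2.0
Bold regrets: 1.5, 2.2, 1.0 → max 2.2
AllIn regrets: 0.4, 1.5, 0.0 → max 1.5
Smallest max regret = 0.6 → Balanced.

Balanced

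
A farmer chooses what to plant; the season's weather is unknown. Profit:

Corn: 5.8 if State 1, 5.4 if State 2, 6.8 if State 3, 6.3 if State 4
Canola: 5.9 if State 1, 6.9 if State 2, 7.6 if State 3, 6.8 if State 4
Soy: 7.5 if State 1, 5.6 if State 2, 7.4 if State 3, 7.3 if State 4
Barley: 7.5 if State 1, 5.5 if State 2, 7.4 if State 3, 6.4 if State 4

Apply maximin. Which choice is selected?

Canola

Row minima: Corn=5.4, Canola=5.9, Soy=5.6, Barley=5.5
Best worst-case = 5.9 → Canola.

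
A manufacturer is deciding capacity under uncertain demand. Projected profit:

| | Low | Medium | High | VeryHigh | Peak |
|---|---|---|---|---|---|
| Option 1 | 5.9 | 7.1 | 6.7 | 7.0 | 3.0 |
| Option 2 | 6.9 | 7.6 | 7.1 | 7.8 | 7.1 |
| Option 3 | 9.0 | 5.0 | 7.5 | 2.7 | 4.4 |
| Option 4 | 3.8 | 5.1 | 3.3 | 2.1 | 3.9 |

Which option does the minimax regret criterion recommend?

Option 2

Column bests: Low=9.0, Medium=7.6, High=7.5, VeryHigh=7.8, Peak=7.1.
Option 1 regrets: 3.1, 0.5, 0.8, 0.8, 4.1 → max 4.1
Option 2 regrets: 2.1, 0.0, 0.4, 0.0, 0.0 → max 2.1
Option 3 regrets: 0.0, 2.6, 0.0, 5.1, 2.7 → max 5.1
Option 4 regrets: 5.2, 2.5, 4.2, 5.7, 3.2 → max 5.7
Smallest max regret = 2.1 → Option 2.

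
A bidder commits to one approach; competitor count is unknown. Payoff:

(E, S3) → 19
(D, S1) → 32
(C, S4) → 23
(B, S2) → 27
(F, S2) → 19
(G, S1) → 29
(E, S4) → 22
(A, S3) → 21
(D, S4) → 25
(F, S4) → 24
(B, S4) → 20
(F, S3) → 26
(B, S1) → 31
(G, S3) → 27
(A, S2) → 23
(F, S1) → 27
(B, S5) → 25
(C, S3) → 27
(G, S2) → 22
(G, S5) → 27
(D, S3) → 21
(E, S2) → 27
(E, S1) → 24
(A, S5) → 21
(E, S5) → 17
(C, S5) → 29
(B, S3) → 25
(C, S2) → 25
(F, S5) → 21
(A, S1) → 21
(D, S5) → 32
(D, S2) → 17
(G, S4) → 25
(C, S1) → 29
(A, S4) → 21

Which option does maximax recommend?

Row maxima: A=23, B=31, C=29, D=32, E=27, F=27, G=29
Best best-case = 32 → D.

D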